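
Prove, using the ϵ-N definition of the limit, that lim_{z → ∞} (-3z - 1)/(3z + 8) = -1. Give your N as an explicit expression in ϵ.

Suppose ϵ > 0. We seek N > 0 such that z > N implies |(-3z - 1)/(3z + 8) + 1| < ϵ.
(-3z - 1)/(3z + 8) + 1 = (3(-3z - 1) − (-3)(3z + 8)) / (3(3z + 8)) = 21/(3(3z + 8)).
For z > 0 we have 3z + 8 > 3z, so |(-3z - 1)/(3z + 8) + 1| = 21/(3(3z + 8)) < 21/(3·3z) = (7/3)/z.
Thus |(-3z - 1)/(3z + 8) + 1| < ϵ whenever z > (7/3)/ϵ.
Take N = (7/3)/ϵ. If z > N then |(-3z - 1)/(3z + 8) + 1| < (7/3)/z < ϵ.

N = (7/3)/ϵ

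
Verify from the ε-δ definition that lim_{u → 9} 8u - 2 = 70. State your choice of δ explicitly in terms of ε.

Fix ε > 0. We need δ > 0 so that 0 < |u − 9| < δ implies |(8u - 2) − 70| < ε.
|(8u - 2) − 70| = |8u - 72| = 8|u − 9|.
So 8|u − 9| < ε exactly when |u − 9| < ε/8.
Take δ = ε/8. If 0 < |u − 9| < δ then |(8u - 2) − 70| = 8|u − 9| < 8·(ε/8) = ε.

δ = ε/8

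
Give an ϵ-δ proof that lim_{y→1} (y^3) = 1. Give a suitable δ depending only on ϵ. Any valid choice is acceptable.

δ = min(2, ϵ/13)

Let ϵ > 0 be given. We seek δ > 0 with 0 < |y − 1| < δ ⇒ |y^3 − 1| < ϵ.
Factor: y^3 − 1 = (y − 1)(y^2 + y + 1), so |y^3 − 1| = |y − 1|·|y^2 + y + 1|.
Impose δ ≤ 2 so that |y| < 3; then |y^2 + y + 1| ≤ 13.
Hence |y^3 − 1| ≤ 13|y − 1|, which is < ϵ once |y − 1| < ϵ/13.
Take δ = min(2, ϵ/13). If 0 < |y − 1| < δ then both bounds hold and |y^3 − 1| ≤ 13|y − 1| < 13·(ϵ/13) = ϵ.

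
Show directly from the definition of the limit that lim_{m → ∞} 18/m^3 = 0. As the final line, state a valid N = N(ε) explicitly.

Let ε > 0. For m ≥ 1, |18/m^3 − 0| = 18/m^3.
18/m^3 < ε ⇔ m^3 > 18/ε ⇔ m > (18/ε)^{1/3}.
Take N = (18/ε)^{1/3}. Then m > N implies 18/m^3 < ε.

N = (18/ε)^{1/3}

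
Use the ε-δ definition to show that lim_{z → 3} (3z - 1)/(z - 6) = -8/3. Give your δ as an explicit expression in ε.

δ = min(3/2, (9/34)ε)

Let ε > 0. We want δ > 0 with 0 < |z − 3| < δ ⇒ |(3z - 1)/(z - 6) + 8/3| < ε.
Combining over a common denominator, (3z - 1)/(z - 6) + 8/3 = [(3z - 1)·(-3) − 8·(z - 6)] / [(-3)·(z - 6)] = -17(z − 3) / ((-3)(z - 6)).
So |(3z - 1)/(z - 6) + 8/3| = 17|z − 3| / (3·|z − 6|).
Require δ ≤ 3/2, so |z − 6| ≥ |-3| − |z − 3| > 3 − 3/2 = 3/2.
Hence |(3z - 1)/(z - 6) + 8/3| < 17|z − 3|/(3·(3/2)) = (34/9)|z − 3|, which is < ε once |z − 3| < (9/34)ε.
Take δ = min(3/2, (9/34)ε). Then 0 < |z − 3| < δ forces both bounds, so |(3z - 1)/(z - 6) + 8/3| < ε.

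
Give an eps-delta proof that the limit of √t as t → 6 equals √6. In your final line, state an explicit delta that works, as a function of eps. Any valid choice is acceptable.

delta = min(6, √6·eps)

Suppose eps > 0. We want delta > 0 such that 0 < |t − 6| < delta implies |√t − √6| < eps.
Rationalise: √t − √6 = (t − 6)/(√t + √6), so |√t − √6| = |t − 6|/(√t + √6).
Restrict delta ≤ 6 so that |t − 6| < 6 forces t > 0, and then √t + √6 > √6.
Hence |√t − √6| < |t − 6|/√6, which is < eps once |t − 6| < √6·eps.
Take delta = min(6, √6·eps). If 0 < |t − 6| < delta then t > 0 and |√t − √6| < |t − 6|/√6 < eps.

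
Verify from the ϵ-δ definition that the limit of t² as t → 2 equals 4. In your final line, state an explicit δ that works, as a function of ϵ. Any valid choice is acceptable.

Suppose ϵ > 0. We seek δ > 0 with 0 < |t − 2| < δ ⇒ |t² − 4| < ϵ.
Factor: t² − 4 = (t − 2)(t + 2), so |t² − 4| = |t − 2|·|t + 2|.
Impose δ ≤ 2 so that |t| < 4; then |t + 2| ≤ 6.
Hence |t² − 4| ≤ 6|t − 2|, which is < ϵ once |t − 2| < ϵ/6.
Take δ = min(2, ϵ/6). If 0 < |t − 2| < δ then both bounds hold and |t² − 4| ≤ 6|t − 2| < 6·(ϵ/6) = ϵ.

δ = min(2, ϵ/6)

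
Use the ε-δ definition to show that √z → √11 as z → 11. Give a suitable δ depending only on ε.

Fix ε > 0. We want δ > 0 such that 0 < |z − 11| < δ implies |√z − √11| < ε.
Multiplying by the conjugate, |√z − √11| = |z − 11|/(√z + √11).
Restrict δ ≤ 11 so that |z − 11| < 11 forces z > 0, and then √z + √11 > √11.
Hence |√z − √11| < |z − 11|/√11, which is < ε once |z − 11| < √11·ε.
Take δ = min(11, √11·ε). If 0 < |z − 11| < δ then z > 0 and |√z − √11| < |z − 11|/√11 < ε.

δ = min(11, √11·ε)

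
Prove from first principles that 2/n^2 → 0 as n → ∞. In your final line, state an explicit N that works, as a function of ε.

Let ε > 0. For n ≥ 1, |2/n^2 − 0| = 2/n^2.
2/n^2 < ε ⇔ n^2 > 2/ε ⇔ n > (2/ε)^{1/2}.
Take N = (2/ε)^{1/2}. Then n > N implies 2/n^2 < ε.

N = (2/ε)^{1/2}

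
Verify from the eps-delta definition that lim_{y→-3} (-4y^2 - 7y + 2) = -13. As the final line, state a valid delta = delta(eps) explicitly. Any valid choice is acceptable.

delta = min(2, eps/25)

Let eps > 0 be given. We want delta > 0 such that 0 < |y + 3| < delta implies |(-4y^2 - 7y + 2) + 13| < eps.
(-4y^2 - 7y + 2) + 13 = -4y^2 - 7y + 15 = (y + 3)(-4y + 5).
So |(-4y^2 - 7y + 2) + 13| = |y + 3|·|-4y + 5|.
Assume first that |y + 3| < 2, so |y| < 5. Then |-4y + 5| ≤ 4·5 + 5 = 25.
Hence |(-4y^2 - 7y + 2) + 13| ≤ 25|y + 3| < eps provided |y + 3| < eps/25.
Take delta = min(2, eps/25). Then 0 < |y + 3| < delta gives both |y + 3| < 2 and |y + 3| < eps/25, so |(-4y^2 - 7y + 2) + 13| < eps.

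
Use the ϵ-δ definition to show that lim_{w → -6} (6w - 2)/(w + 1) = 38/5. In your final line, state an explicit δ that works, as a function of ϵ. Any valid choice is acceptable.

δ = min(5/2, (25/16)ϵ)

Fix ϵ > 0. We want δ > 0 with 0 < |w + 6| < δ ⇒ |(6w - 2)/(w + 1) − (38/5)| < ϵ.
Combining over a common denominator, (6w - 2)/(w + 1) − (38/5) = [(6w - 2)·(-5) − (-38)·(w + 1)] / [(-5)·(w + 1)] = 8(w + 6) / ((-5)(w + 1)).
So |(6w - 2)/(w + 1) − (38/5)| = 8|w + 6| / (5·|w + 1|).
Restrict δ ≤ 5/2. Then |w + 6| < 5/2 gives |w + 1| = |(w + 6) + (-5)| ≥ 5 − 5/2 = 5/2.
Hence |(6w - 2)/(w + 1) − (38/5)| < 8|w + 6|/(5·(5/2)) = (16/25)|w + 6|, which is < ϵ once |w + 6| < (25/16)ϵ.
Take δ = min(5/2, (25/16)ϵ). Then 0 < |w + 6| < δ forces both bounds, so |(6w - 2)/(w + 1) − (38/5)| < ϵ.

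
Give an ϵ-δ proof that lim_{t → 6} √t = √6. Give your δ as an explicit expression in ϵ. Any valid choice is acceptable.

Fix ϵ > 0. We want δ > 0 such that 0 < |t − 6| < δ implies |√t − √6| < ϵ.
Multiplying by the conjugate, |√t − √6| = |t − 6|/(√t + √6).
Restrict δ ≤ 6 so that |t − 6| < 6 forces t > 0, and then √t + √6 > √6.
Hence |√t − √6| < |t − 6|/√6, which is < ϵ once |t − 6| < √6·ϵ.
Take δ = min(6, √6·ϵ). If 0 < |t − 6| < δ then t > 0 and |√t − √6| < |t − 6|/√6 < ϵ.

δ = min(6, √6·ϵ)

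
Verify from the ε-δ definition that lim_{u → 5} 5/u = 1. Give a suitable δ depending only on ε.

δ = min(5/2, (5/2)ε)

Let ε > 0. We seek δ > 0 such that 0 < |u − 5| < δ implies |5/u − 1| < ε.
|5/u − 1| = 5·|5 − u|/(5·|u|) = 5|u − 5|/(5|u|).
Require δ ≤ 5/2 so that |u| > 5 − 5/2 = 5/2, hence 5|u| > 25/2.
Then |5/u − 1| < 5|u − 5|/(25/2), which is < ε when |u − 5| < (5/2)ε.
Take δ = min(5/2, (5/2)ε). Then 0 < |u − 5| < δ gives both |u − 5| < 5/2 and |u − 5| < (5/2)ε, so |5/u − 1| < ε.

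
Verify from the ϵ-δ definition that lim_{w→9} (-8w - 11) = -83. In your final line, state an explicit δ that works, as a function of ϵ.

Fix ϵ > 0. We need δ > 0 so that 0 < |w − 9| < δ implies |(-8w - 11) + 83| < ϵ.
|(-8w - 11) + 83| = |-8w + 72| = 8|w − 9|.
So 8|w − 9| < ϵ exactly when |w − 9| < ϵ/8.
Take δ = ϵ/8. If 0 < |w − 9| < δ then |(-8w - 11) + 83| = 8|w − 9| < 8·(ϵ/8) = ϵ.

δ = ϵ/8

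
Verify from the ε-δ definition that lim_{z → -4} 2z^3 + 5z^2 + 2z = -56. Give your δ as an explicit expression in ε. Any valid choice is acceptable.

δ = min(1, ε/79)

Let ε > 0 be given. We want δ > 0 such that 0 < |z + 4| < δ implies |(2z^3 + 5z^2 + 2z) + 56| < ε.
(2z^3 + 5z^2 + 2z) + 56 = 2z^3 + 5z^2 + 2z + 56 = (z + 4)(2z^2 - 3z + 14).
So |(2z^3 + 5z^2 + 2z) + 56| = |z + 4|·|2z^2 - 3z + 14|.
Assume first that |z + 4| < 1, so |z| < 5. Then |2z^2 - 3z + 14| ≤ 2·5^2 + 3·5 + 14 = 79.
Hence |(2z^3 + 5z^2 + 2z) + 56| ≤ 79|z + 4| < ε provided |z + 4| < ε/79.
Choosing δ = min(1, ε/79) ensures both conditions, hence |(2z^3 + 5z^2 + 2z) + 56| < ε.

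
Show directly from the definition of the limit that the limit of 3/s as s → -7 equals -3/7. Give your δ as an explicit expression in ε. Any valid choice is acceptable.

δ = min(7/2, (49/6)ε)

Let ε > 0 be given. We seek δ > 0 such that 0 < |s + 7| < δ implies |3/s + 3/7| < ε.
|3/s + 3/7| = 3·|-7 − s|/(7·|s|) = 3|s + 7|/(7|s|).
Require δ ≤ 7/2 so that |s| > 7 − 7/2 = 7/2, hence 7|s| > 49/2.
Then |3/s + 3/7| < 3|s + 7|/(49/2), which is < ε when |s + 7| < (49/6)ε.
Take δ = min(7/2, (49/6)ε). Then 0 < |s + 7| < δ gives both |s + 7| < 7/2 and |s + 7| < (49/6)ε, so |3/s + 3/7| < ε.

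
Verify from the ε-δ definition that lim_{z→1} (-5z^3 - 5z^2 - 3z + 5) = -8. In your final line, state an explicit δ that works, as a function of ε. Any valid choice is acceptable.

δ = min(2, ε/88)

Fix ε > 0. We want δ > 0 such that 0 < |z − 1| < δ implies |(-5z^3 - 5z^2 - 3z + 5) + 8| < ε.
(-5z^3 - 5z^2 - 3z + 5) + 8 = -5z^3 - 5z^2 - 3z + 13 = (z − 1)(-5z^2 - 10z - 13).
So |(-5z^3 - 5z^2 - 3z + 5) + 8| = |z − 1|·|-5z^2 - 10z - 13|.
Require δ ≤ 2. Then |z − 1| < 2 gives |z| < 3, and by the triangle inequality |-5z^2 - 10z - 13| ≤ 5·3^2 + 10·3 + 13 = 88.
Hence |(-5z^3 - 5z^2 - 3z + 5) + 8| ≤ 88|z − 1| < ε provided |z − 1| < ε/88.
Choosing δ = min(2, ε/88) ensures both conditions, hence |(-5z^3 - 5z^2 - 3z + 5) + 8| < ε.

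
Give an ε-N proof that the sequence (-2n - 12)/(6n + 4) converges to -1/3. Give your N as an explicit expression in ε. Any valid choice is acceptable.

N = (16/9)/ε

Let ε > 0. For n ≥ 1, |(-2n - 12)/(6n + 4) + 1/3| = |-64|/(6(6n + 4)) = 64/(6(6n + 4)).
Since 6n + 4 ≥ 6n for n ≥ 1, this is ≤ 64/(6·6n) = (16/9)/n.
So |(-2n - 12)/(6n + 4) + 1/3| < ε whenever n > (16/9)/ε.
Take N = (16/9)/ε. If n > N then |(-2n - 12)/(6n + 4) + 1/3| ≤ (16/9)/n < ε.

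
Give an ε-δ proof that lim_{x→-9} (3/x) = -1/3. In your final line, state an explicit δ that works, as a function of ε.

Let ε > 0. We seek δ > 0 such that 0 < |x + 9| < δ implies |3/x + 1/3| < ε.
|3/x + 1/3| = 3·|-9 − x|/(9·|x|) = 3|x + 9|/(9|x|).
Restrict δ ≤ 9/2. Then |x + 9| < 9/2 gives |x| > 9/2, so 9|x| > 81/2.
Then |3/x + 1/3| < 3|x + 9|/(81/2), which is < ε when |x + 9| < (27/2)ε.
Take δ = min(9/2, (27/2)ε). Then 0 < |x + 9| < δ gives both |x + 9| < 9/2 and |x + 9| < (27/2)ε, so |3/x + 1/3| < ε.

δ = min(9/2, (27/2)ε)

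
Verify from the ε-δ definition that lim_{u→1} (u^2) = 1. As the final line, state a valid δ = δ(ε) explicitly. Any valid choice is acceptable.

Let ε > 0. We seek δ > 0 with 0 < |u − 1| < δ ⇒ |u^2 − 1| < ε.
Factor: u^2 − 1 = (u − 1)(u + 1), so |u^2 − 1| = |u − 1|·|u + 1|.
Restrict δ ≤ 2. Then |u − 1| < 2 gives |u| < 3, so by the triangle inequality |u + 1| ≤ 3 + 1 = 4.
Hence |u^2 − 1| ≤ 4|u − 1|, which is < ε once |u − 1| < ε/4.
Take δ = min(2, ε/4). If 0 < |u − 1| < δ then both bounds hold and |u^2 − 1| ≤ 4|u − 1| < 4·(ε/4) = ε.

δ = min(2, ε/4)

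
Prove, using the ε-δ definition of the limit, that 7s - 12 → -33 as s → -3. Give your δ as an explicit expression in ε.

Let ε > 0. We need δ > 0 so that 0 < |s + 3| < δ implies |(7s - 12) + 33| < ε.
|(7s - 12) + 33| = |7s + 21| = 7|s + 3|.
Thus it suffices that |s + 3| < ε/7.
Take δ = ε/7. If 0 < |s + 3| < δ then |(7s - 12) + 33| = 7|s + 3| < 7·(ε/7) = ε.

δ = ε/7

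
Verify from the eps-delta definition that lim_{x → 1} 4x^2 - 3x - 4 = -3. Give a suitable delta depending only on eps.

delta = min(2, eps/13)

Let eps > 0 be given. We want delta > 0 such that 0 < |x − 1| < delta implies |(4x^2 - 3x - 4) + 3| < eps.
(4x^2 - 3x - 4) + 3 = 4x^2 - 3x - 1 = (x − 1)(4x + 1).
So |(4x^2 - 3x - 4) + 3| = |x − 1|·|4x + 1|.
Require delta ≤ 2. Then |x − 1| < 2 gives |x| < 3, and by the triangle inequality |4x + 1| ≤ 4·3 + 1 = 13.
Hence |(4x^2 - 3x - 4) + 3| ≤ 13|x − 1| < eps provided |x − 1| < eps/13.
Take delta = min(2, eps/13). Then 0 < |x − 1| < delta gives both |x − 1| < 2 and |x − 1| < eps/13, so |(4x^2 - 3x - 4) + 3| < eps.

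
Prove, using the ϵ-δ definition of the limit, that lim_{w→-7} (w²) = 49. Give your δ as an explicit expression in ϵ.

Let ϵ > 0 be given. We seek δ > 0 with 0 < |w + 7| < δ ⇒ |w² − 49| < ϵ.
Factor: w² − 49 = (w + 7)(w - 7), so |w² − 49| = |w + 7|·|w - 7|.
Restrict δ ≤ 1. Then |w + 7| < 1 gives |w| < 8, so by the triangle inequality |w - 7| ≤ 8 + 7 = 15.
Hence |w² − 49| ≤ 15|w + 7|, which is < ϵ once |w + 7| < ϵ/15.
Take δ = min(1, ϵ/15). If 0 < |w + 7| < δ then both bounds hold and |w² − 49| ≤ 15|w + 7| < 15·(ϵ/15) = ϵ.

δ = min(1, ϵ/15)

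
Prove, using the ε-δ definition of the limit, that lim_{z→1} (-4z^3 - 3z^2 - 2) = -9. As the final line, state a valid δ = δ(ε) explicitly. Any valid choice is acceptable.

δ = min(2, ε/64)

Let ε > 0. We want δ > 0 such that 0 < |z − 1| < δ implies |(-4z^3 - 3z^2 - 2) + 9| < ε.
(-4z^3 - 3z^2 - 2) + 9 = -4z^3 - 3z^2 + 7 = (z − 1)(-4z^2 - 7z - 7).
So |(-4z^3 - 3z^2 - 2) + 9| = |z − 1|·|-4z^2 - 7z - 7|.
Assume first that |z − 1| < 2, so |z| < 3. Then |-4z^2 - 7z - 7| ≤ 4·3^2 + 7·3 + 7 = 64.
Hence |(-4z^3 - 3z^2 - 2) + 9| ≤ 64|z − 1| < ε provided |z − 1| < ε/64.
Choosing δ = min(2, ε/64) ensures both conditions, hence |(-4z^3 - 3z^2 - 2) + 9| < ε.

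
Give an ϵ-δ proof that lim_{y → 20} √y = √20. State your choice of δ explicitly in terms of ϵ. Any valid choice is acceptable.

Suppose ϵ > 0. We want δ > 0 such that 0 < |y − 20| < δ implies |√y − √20| < ϵ.
Multiplying by the conjugate, |√y − √20| = |y − 20|/(√y + √20).
Restrict δ ≤ 20 so that |y − 20| < 20 forces y > 0, and then √y + √20 > √20.
Hence |√y − √20| < |y − 20|/√20, which is < ϵ once |y − 20| < √20·ϵ.
Take δ = min(20, √20·ϵ). If 0 < |y − 20| < δ then y > 0 and |√y − √20| < |y − 20|/√20 < ϵ.

δ = min(20, √20·ϵ)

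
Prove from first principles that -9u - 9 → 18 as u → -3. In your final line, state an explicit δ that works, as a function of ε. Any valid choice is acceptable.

Let ε > 0. We need δ > 0 so that 0 < |u + 3| < δ implies |(-9u - 9) − 18| < ε.
Since (-9u - 9) − 18 = -9(u + 3), we have |(-9u - 9) − 18| = 9|u + 3|.
So 9|u + 3| < ε exactly when |u + 3| < ε/9.
Take δ = ε/9. If 0 < |u + 3| < δ then |(-9u - 9) − 18| = 9|u + 3| < 9·(ε/9) = ε.

δ = ε/9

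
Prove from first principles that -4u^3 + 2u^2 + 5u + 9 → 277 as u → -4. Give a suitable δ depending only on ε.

δ = min(1, ε/257)

Suppose ε > 0. We want δ > 0 such that 0 < |u + 4| < δ implies |(-4u^3 + 2u^2 + 5u + 9) − 277| < ε.
(-4u^3 + 2u^2 + 5u + 9) − 277 = -4u^3 + 2u^2 + 5u - 268 = (u + 4)(-4u^2 + 18u - 67).
So |(-4u^3 + 2u^2 + 5u + 9) − 277| = |u + 4|·|-4u^2 + 18u - 67|.
Assume first that |u + 4| < 1, so |u| < 5. Then |-4u^2 + 18u - 67| ≤ 4·5^2 + 18·5 + 67 = 257.
Hence |(-4u^3 + 2u^2 + 5u + 9) − 277| ≤ 257|u + 4| < ε provided |u + 4| < ε/257.
Take δ = min(1, ε/257). Then 0 < |u + 4| < δ gives both |u + 4| < 1 and |u + 4| < ε/257, so |(-4u^3 + 2u^2 + 5u + 9) − 277| < ε.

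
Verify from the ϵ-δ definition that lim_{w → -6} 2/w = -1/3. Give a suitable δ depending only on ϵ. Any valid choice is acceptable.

δ = min(3, 9ϵ)

Let ϵ > 0 be given. We seek δ > 0 such that 0 < |w + 6| < δ implies |2/w + 1/3| < ϵ.
|2/w + 1/3| = 2·|-6 − w|/(6·|w|) = 2|w + 6|/(6|w|).
Require δ ≤ 3 so that |w| > 6 − 3 = 3, hence 6|w| > 18.
Then |2/w + 1/3| < 2|w + 6|/18, which is < ϵ when |w + 6| < 9ϵ.
Take δ = min(3, 9ϵ). Then 0 < |w + 6| < δ gives both |w + 6| < 3 and |w + 6| < 9ϵ, so |2/w + 1/3| < ϵ.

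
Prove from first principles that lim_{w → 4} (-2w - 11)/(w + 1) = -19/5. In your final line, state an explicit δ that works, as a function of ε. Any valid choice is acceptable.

δ = min(5/2, (25/18)ε)

Fix ε > 0. We want δ > 0 with 0 < |w − 4| < δ ⇒ |(-2w - 11)/(w + 1) + 19/5| < ε.
Combining over a common denominator, (-2w - 11)/(w + 1) + 19/5 = [(-2w - 11)·5 − (-19)·(w + 1)] / [5·(w + 1)] = 9(w − 4) / (5(w + 1)).
So |(-2w - 11)/(w + 1) + 19/5| = 9|w − 4| / (5·|w + 1|).
Require δ ≤ 5/2, so |w + 1| ≥ |5| − |w − 4| > 5 − 5/2 = 5/2.
Hence |(-2w - 11)/(w + 1) + 19/5| < 9|w − 4|/(5·(5/2)) = (18/25)|w − 4|, which is < ε once |w − 4| < (25/18)ε.
Take δ = min(5/2, (25/18)ε). Then 0 < |w − 4| < δ forces both bounds, so |(-2w - 11)/(w + 1) + 19/5| < ε.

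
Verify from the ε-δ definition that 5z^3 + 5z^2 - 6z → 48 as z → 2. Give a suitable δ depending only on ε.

Let ε > 0 be given. We want δ > 0 such that 0 < |z − 2| < δ implies |(5z^3 + 5z^2 - 6z) − 48| < ε.
(5z^3 + 5z^2 - 6z) − 48 = 5z^3 + 5z^2 - 6z - 48 = (z − 2)(5z^2 + 15z + 24).
So |(5z^3 + 5z^2 - 6z) − 48| = |z − 2|·|5z^2 + 15z + 24|.
Require δ ≤ 2. Then |z − 2| < 2 gives |z| < 4, and by the triangle inequality |5z^2 + 15z + 24| ≤ 5·4^2 + 15·4 + 24 = 164.
Hence |(5z^3 + 5z^2 - 6z) − 48| ≤ 164|z − 2| < ε provided |z − 2| < ε/164.
Choosing δ = min(2, ε/164) ensures both conditions, hence |(5z^3 + 5z^2 - 6z) − 48| < ε.

δ = min(2, ε/164)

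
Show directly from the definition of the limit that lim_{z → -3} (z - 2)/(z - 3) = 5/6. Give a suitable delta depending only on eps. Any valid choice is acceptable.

Let eps > 0 be given. We want delta > 0 with 0 < |z + 3| < delta ⇒ |(z - 2)/(z - 3) − (5/6)| < eps.
Combining over a common denominator, (z - 2)/(z - 3) − (5/6) = [(z - 2)·(-6) − (-5)·(z - 3)] / [(-6)·(z - 3)] = -1(z + 3) / ((-6)(z - 3)).
So |(z - 2)/(z - 3) − (5/6)| = |z + 3| / (6·|z − 3|).
Restrict delta ≤ 3. Then |z + 3| < 3 gives |z − 3| = |(z + 3) + (-6)| ≥ 6 − 3 = 3.
Hence |(z - 2)/(z - 3) − (5/6)| < |z + 3|/(6·3) = (1/18)|z + 3|, which is < eps once |z + 3| < 18eps.
Take delta = min(3, 18eps). Then 0 < |z + 3| < delta forces both bounds, so |(z - 2)/(z - 3) − (5/6)| < eps.

delta = min(3, 18eps)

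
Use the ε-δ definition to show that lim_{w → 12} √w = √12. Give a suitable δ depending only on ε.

Let ε > 0 be given. We want δ > 0 such that 0 < |w − 12| < δ implies |√w − √12| < ε.
Multiplying by the conjugate, |√w − √12| = |w − 12|/(√w + √12).
Restrict δ ≤ 12 so that |w − 12| < 12 forces w > 0, and then √w + √12 > √12.
Hence |√w − √12| < |w − 12|/√12, which is < ε once |w − 12| < √12·ε.
Take δ = min(12, √12·ε). If 0 < |w − 12| < δ then w > 0 and |√w − √12| < |w − 12|/√12 < ε.

δ = min(12, √12·ε)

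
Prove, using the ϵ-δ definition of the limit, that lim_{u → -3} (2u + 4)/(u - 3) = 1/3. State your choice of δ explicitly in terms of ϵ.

δ = min(3, (9/5)ϵ)

Fix ϵ > 0. We want δ > 0 with 0 < |u + 3| < δ ⇒ |(2u + 4)/(u - 3) − (1/3)| < ϵ.
Combining over a common denominator, (2u + 4)/(u - 3) − (1/3) = [(2u + 4)·(-6) − (-2)·(u - 3)] / [(-6)·(u - 3)] = -10(u + 3) / ((-6)(u - 3)).
So |(2u + 4)/(u - 3) − (1/3)| = 10|u + 3| / (6·|u − 3|).
Require δ ≤ 3, so |u − 3| ≥ |-6| − |u + 3| > 6 − 3 = 3.
Hence |(2u + 4)/(u - 3) − (1/3)| < 10|u + 3|/(6·3) = (5/9)|u + 3|, which is < ϵ once |u + 3| < (9/5)ϵ.
Take δ = min(3, (9/5)ϵ). Then 0 < |u + 3| < δ forces both bounds, so |(2u + 4)/(u - 3) − (1/3)| < ϵ.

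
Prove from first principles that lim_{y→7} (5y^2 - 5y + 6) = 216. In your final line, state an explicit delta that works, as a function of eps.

Let eps > 0 be given. We want delta > 0 such that 0 < |y − 7| < delta implies |(5y^2 - 5y + 6) − 216| < eps.
(5y^2 - 5y + 6) − 216 = 5y^2 - 5y - 210 = (y − 7)(5y + 30).
So |(5y^2 - 5y + 6) − 216| = |y − 7|·|5y + 30|.
Require delta ≤ 1. Then |y − 7| < 1 gives |y| < 8, and by the triangle inequality |5y + 30| ≤ 5·8 + 30 = 70.
Hence |(5y^2 - 5y + 6) − 216| ≤ 70|y − 7| < eps provided |y − 7| < eps/70.
Take delta = min(1, eps/70). Then 0 < |y − 7| < delta gives both |y − 7| < 1 and |y − 7| < eps/70, so |(5y^2 - 5y + 6) − 216| < eps.

delta = min(1, eps/70)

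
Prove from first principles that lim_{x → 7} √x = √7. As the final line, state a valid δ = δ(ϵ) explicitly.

Suppose ϵ > 0. We want δ > 0 such that 0 < |x − 7| < δ implies |√x − √7| < ϵ.
Multiplying by the conjugate, |√x − √7| = |x − 7|/(√x + √7).
Restrict δ ≤ 7 so that |x − 7| < 7 forces x > 0, and then √x + √7 > √7.
Hence |√x − √7| < |x − 7|/√7, which is < ϵ once |x − 7| < √7·ϵ.
Take δ = min(7, √7·ϵ). If 0 < |x − 7| < δ then x > 0 and |√x − √7| < |x − 7|/√7 < ϵ.

δ = min(7, √7·ϵ)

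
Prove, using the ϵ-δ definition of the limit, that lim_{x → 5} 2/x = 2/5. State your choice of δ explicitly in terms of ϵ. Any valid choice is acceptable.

Fix ϵ > 0. We seek δ > 0 such that 0 < |x − 5| < δ implies |2/x − (2/5)| < ϵ.
|2/x − (2/5)| = 2·|5 − x|/(5·|x|) = 2|x − 5|/(5|x|).
Restrict δ ≤ 5/2. Then |x − 5| < 5/2 gives |x| > 5/2, so 5|x| > 25/2.
Then |2/x − (2/5)| < 2|x − 5|/(25/2), which is < ϵ when |x − 5| < (25/4)ϵ.
Take δ = min(5/2, (25/4)ϵ). Then 0 < |x − 5| < δ gives both |x − 5| < 5/2 and |x − 5| < (25/4)ϵ, so |2/x − (2/5)| < ϵ.

δ = min(5/2, (25/4)ϵ)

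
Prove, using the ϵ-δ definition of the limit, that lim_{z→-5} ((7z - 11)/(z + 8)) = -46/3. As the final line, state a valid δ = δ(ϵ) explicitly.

Let ϵ > 0 be given. We want δ > 0 with 0 < |z + 5| < δ ⇒ |(7z - 11)/(z + 8) + 46/3| < ϵ.
Combining over a common denominator, (7z - 11)/(z + 8) + 46/3 = [(7z - 11)·3 − (-46)·(z + 8)] / [3·(z + 8)] = 67(z + 5) / (3(z + 8)).
So |(7z - 11)/(z + 8) + 46/3| = 67|z + 5| / (3·|z + 8|).
Restrict δ ≤ 3/2. Then |z + 5| < 3/2 gives |z + 8| = |(z + 5) + 3| ≥ 3 − 3/2 = 3/2.
Hence |(7z - 11)/(z + 8) + 46/3| < 67|z + 5|/(3·(3/2)) = (134/9)|z + 5|, which is < ϵ once |z + 5| < (9/134)ϵ.
Take δ = min(3/2, (9/134)ϵ). Then 0 < |z + 5| < δ forces both bounds, so |(7z - 11)/(z + 8) + 46/3| < ϵ.

δ = min(3/2, (9/134)ϵ)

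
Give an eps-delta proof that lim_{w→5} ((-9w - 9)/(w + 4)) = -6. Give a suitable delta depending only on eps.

Let eps > 0. We want delta > 0 with 0 < |w − 5| < delta ⇒ |(-9w - 9)/(w + 4) + 6| < eps.
Combining over a common denominator, (-9w - 9)/(w + 4) + 6 = [(-9w - 9)·9 − (-54)·(w + 4)] / [9·(w + 4)] = -27(w − 5) / (9(w + 4)).
So |(-9w - 9)/(w + 4) + 6| = 27|w − 5| / (9·|w + 4|).
Restrict delta ≤ 9/2. Then |w − 5| < 9/2 gives |w + 4| = |(w − 5) + 9| ≥ 9 − 9/2 = 9/2.
Hence |(-9w - 9)/(w + 4) + 6| < 27|w − 5|/(9·(9/2)) = (2/3)|w − 5|, which is < eps once |w − 5| < (3/2)eps.
Take delta = min(9/2, (3/2)eps). Then 0 < |w − 5| < delta forces both bounds, so |(-9w - 9)/(w + 4) + 6| < eps.

delta = min(9/2, (3/2)eps)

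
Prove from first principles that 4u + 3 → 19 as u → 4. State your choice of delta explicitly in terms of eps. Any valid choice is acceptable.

Let eps > 0 be given. We need delta > 0 so that 0 < |u − 4| < delta implies |(4u + 3) − 19| < eps.
Since (4u + 3) − 19 = 4(u − 4), we have |(4u + 3) − 19| = 4|u − 4|.
So 4|u − 4| < eps exactly when |u − 4| < eps/4.
Choosing delta = eps/4 gives |(4u + 3) − 19| = 4|u − 4| < eps whenever |u − 4| < delta.

delta = eps/4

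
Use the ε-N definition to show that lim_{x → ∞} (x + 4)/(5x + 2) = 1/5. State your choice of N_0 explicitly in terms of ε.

Suppose ε > 0. We seek N_0 > 0 such that x > N_0 implies |(x + 4)/(5x + 2) − (1/5)| < ε.
(x + 4)/(5x + 2) − (1/5) = (5(x + 4) − (5x + 2)) / (5(5x + 2)) = 18/(5(5x + 2)).
For x > 0 we have 5x + 2 > 5x, so |(x + 4)/(5x + 2) − (1/5)| = 18/(5(5x + 2)) < 18/(5·5x) = (18/25)/x.
Thus |(x + 4)/(5x + 2) − (1/5)| < ε whenever x > (18/25)/ε.
Take N_0 = (18/25)/ε. If x > N_0 then |(x + 4)/(5x + 2) − (1/5)| < (18/25)/x < ε.

N_0 = (18/25)/ε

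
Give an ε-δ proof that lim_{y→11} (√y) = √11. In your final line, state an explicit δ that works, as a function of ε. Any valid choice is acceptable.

δ = min(11, √11·ε)

Fix ε > 0. We want δ > 0 such that 0 < |y − 11| < δ implies |√y − √11| < ε.
Rationalise: √y − √11 = (y − 11)/(√y + √11), so |√y − √11| = |y − 11|/(√y + √11).
Restrict δ ≤ 11 so that |y − 11| < 11 forces y > 0, and then √y + √11 > √11.
Hence |√y − √11| < |y − 11|/√11, which is < ε once |y − 11| < √11·ε.
Take δ = min(11, √11·ε). If 0 < |y − 11| < δ then y > 0 and |√y − √11| < |y − 11|/√11 < ε.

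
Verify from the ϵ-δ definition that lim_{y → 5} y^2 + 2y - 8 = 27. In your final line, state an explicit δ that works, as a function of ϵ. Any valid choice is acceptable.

δ = min(2, ϵ/14)

Let ϵ > 0. We want δ > 0 such that 0 < |y − 5| < δ implies |(y^2 + 2y - 8) − 27| < ϵ.
(y^2 + 2y - 8) − 27 = y^2 + 2y - 35 = (y − 5)(y + 7).
So |(y^2 + 2y - 8) − 27| = |y − 5|·|y + 7|.
Require δ ≤ 2. Then |y − 5| < 2 gives |y| < 7, and by the triangle inequality |y + 7| ≤ 7 + 7 = 14.
Hence |(y^2 + 2y - 8) − 27| ≤ 14|y − 5| < ϵ provided |y − 5| < ϵ/14.
Choosing δ = min(2, ϵ/14) ensures both conditions, hence |(y^2 + 2y - 8) − 27| < ϵ.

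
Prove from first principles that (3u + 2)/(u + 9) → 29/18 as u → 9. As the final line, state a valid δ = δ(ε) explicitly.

Let ε > 0. We want δ > 0 with 0 < |u − 9| < δ ⇒ |(3u + 2)/(u + 9) − (29/18)| < ε.
Combining over a common denominator, (3u + 2)/(u + 9) − (29/18) = [(3u + 2)·18 − 29·(u + 9)] / [18·(u + 9)] = 25(u − 9) / (18(u + 9)).
So |(3u + 2)/(u + 9) − (29/18)| = 25|u − 9| / (18·|u + 9|).
Require δ ≤ 9, so |u + 9| ≥ |18| − |u − 9| > 18 − 9 = 9.
Hence |(3u + 2)/(u + 9) − (29/18)| < 25|u − 9|/(18·9) = (25/162)|u − 9|, which is < ε once |u − 9| < (162/25)ε.
Take δ = min(9, (162/25)ε). Then 0 < |u − 9| < δ forces both bounds, so |(3u + 2)/(u + 9) − (29/18)| < ε.

δ = min(9, (162/25)ε)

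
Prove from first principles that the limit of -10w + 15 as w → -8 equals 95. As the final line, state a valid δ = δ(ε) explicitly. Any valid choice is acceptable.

δ = ε/10

Let ε > 0 be given. We need δ > 0 so that 0 < |w + 8| < δ implies |(-10w + 15) − 95| < ε.
Since (-10w + 15) − 95 = -10(w + 8), we have |(-10w + 15) − 95| = 10|w + 8|.
So 10|w + 8| < ε exactly when |w + 8| < ε/10.
Take δ = ε/10. If 0 < |w + 8| < δ then |(-10w + 15) − 95| = 10|w + 8| < 10·(ε/10) = ε.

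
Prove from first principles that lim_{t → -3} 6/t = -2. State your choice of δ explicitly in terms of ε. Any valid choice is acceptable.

Let ε > 0 be given. We seek δ > 0 such that 0 < |t + 3| < δ implies |6/t + 2| < ε.
|6/t + 2| = 6·|-3 − t|/(3·|t|) = 6|t + 3|/(3|t|).
Require δ ≤ 3/2 so that |t| > 3 − 3/2 = 3/2, hence 3|t| > 9/2.
Then |6/t + 2| < 6|t + 3|/(9/2), which is < ε when |t + 3| < (3/4)ε.
Take δ = min(3/2, (3/4)ε). Then 0 < |t + 3| < δ gives both |t + 3| < 3/2 and |t + 3| < (3/4)ε, so |6/t + 2| < ε.

δ = min(3/2, (3/4)ε)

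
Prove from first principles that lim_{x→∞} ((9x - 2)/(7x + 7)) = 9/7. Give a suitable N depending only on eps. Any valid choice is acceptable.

Suppose eps > 0. We seek N > 0 such that x > N implies |(9x - 2)/(7x + 7) − (9/7)| < eps.
(9x - 2)/(7x + 7) − (9/7) = (7(9x - 2) − 9(7x + 7)) / (7(7x + 7)) = -77/(7(7x + 7)).
For x > 0 we have 7x + 7 > 7x, so |(9x - 2)/(7x + 7) − (9/7)| = 77/(7(7x + 7)) < 77/(7·7x) = (11/7)/x.
Thus |(9x - 2)/(7x + 7) − (9/7)| < eps whenever x > (11/7)/eps.
Take N = (11/7)/eps. If x > N then |(9x - 2)/(7x + 7) − (9/7)| < (11/7)/x < eps.

N = (11/7)/eps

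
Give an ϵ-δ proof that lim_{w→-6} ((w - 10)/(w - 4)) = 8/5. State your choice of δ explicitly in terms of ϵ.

Let ϵ > 0. We want δ > 0 with 0 < |w + 6| < δ ⇒ |(w - 10)/(w - 4) − (8/5)| < ϵ.
Combining over a common denominator, (w - 10)/(w - 4) − (8/5) = [(w - 10)·(-10) − (-16)·(w - 4)] / [(-10)·(w - 4)] = 6(w + 6) / ((-10)(w - 4)).
So |(w - 10)/(w - 4) − (8/5)| = 6|w + 6| / (10·|w − 4|).
Require δ ≤ 5, so |w − 4| ≥ |-10| − |w + 6| > 10 − 5 = 5.
Hence |(w - 10)/(w - 4) − (8/5)| < 6|w + 6|/(10·5) = (3/25)|w + 6|, which is < ϵ once |w + 6| < (25/3)ϵ.
Take δ = min(5, (25/3)ϵ). Then 0 < |w + 6| < δ forces both bounds, so |(w - 10)/(w - 4) − (8/5)| < ϵ.

δ = min(5, (25/3)ϵ)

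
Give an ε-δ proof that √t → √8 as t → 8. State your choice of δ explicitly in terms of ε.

Fix ε > 0. We want δ > 0 such that 0 < |t − 8| < δ implies |√t − √8| < ε.
Rationalise: √t − √8 = (t − 8)/(√t + √8), so |√t − √8| = |t − 8|/(√t + √8).
Restrict δ ≤ 8 so that |t − 8| < 8 forces t > 0, and then √t + √8 > √8.
Hence |√t − √8| < |t − 8|/√8, which is < ε once |t − 8| < √8·ε.
Take δ = min(8, √8·ε). If 0 < |t − 8| < δ then t > 0 and |√t − √8| < |t − 8|/√8 < ε.

δ = min(8, √8·ε)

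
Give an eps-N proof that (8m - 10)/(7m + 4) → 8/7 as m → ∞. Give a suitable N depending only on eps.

N = (102/49)/eps

Fix eps > 0. For m ≥ 1, |(8m - 10)/(7m + 4) − (8/7)| = |-102|/(7(7m + 4)) = 102/(7(7m + 4)).
Since 7m + 4 ≥ 7m for m ≥ 1, this is ≤ 102/(7·7m) = (102/49)/m.
So |(8m - 10)/(7m + 4) − (8/7)| < eps whenever m > (102/49)/eps.
Take N = (102/49)/eps. If m > N then |(8m - 10)/(7m + 4) − (8/7)| ≤ (102/49)/m < eps.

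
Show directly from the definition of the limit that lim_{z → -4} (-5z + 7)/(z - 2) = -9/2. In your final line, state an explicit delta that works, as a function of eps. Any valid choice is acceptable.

Suppose eps > 0. We want delta > 0 with 0 < |z + 4| < delta ⇒ |(-5z + 7)/(z - 2) + 9/2| < eps.
Combining over a common denominator, (-5z + 7)/(z - 2) + 9/2 = [(-5z + 7)·(-6) − 27·(z - 2)] / [(-6)·(z - 2)] = 3(z + 4) / ((-6)(z - 2)).
So |(-5z + 7)/(z - 2) + 9/2| = 3|z + 4| / (6·|z − 2|).
Restrict delta ≤ 3. Then |z + 4| < 3 gives |z − 2| = |(z + 4) + (-6)| ≥ 6 − 3 = 3.
Hence |(-5z + 7)/(z - 2) + 9/2| < 3|z + 4|/(6·3) = (1/6)|z + 4|, which is < eps once |z + 4| < 6eps.
Take delta = min(3, 6eps). Then 0 < |z + 4| < delta forces both bounds, so |(-5z + 7)/(z - 2) + 9/2| < eps.

delta = min(3, 6eps)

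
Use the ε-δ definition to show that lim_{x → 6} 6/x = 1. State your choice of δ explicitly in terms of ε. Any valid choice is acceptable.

δ = min(3, 3ε)

Suppose ε > 0. We seek δ > 0 such that 0 < |x − 6| < δ implies |6/x − 1| < ε.
|6/x − 1| = 6·|6 − x|/(6·|x|) = 6|x − 6|/(6|x|).
Require δ ≤ 3 so that |x| > 6 − 3 = 3, hence 6|x| > 18.
Then |6/x − 1| < 6|x − 6|/18, which is < ε when |x − 6| < 3ε.
Take δ = min(3, 3ε). Then 0 < |x − 6| < δ gives both |x − 6| < 3 and |x − 6| < 3ε, so |6/x − 1| < ε.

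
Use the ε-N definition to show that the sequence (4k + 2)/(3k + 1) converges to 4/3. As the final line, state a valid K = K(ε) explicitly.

Suppose ε > 0. For k ≥ 1, |(4k + 2)/(3k + 1) − (4/3)| = |2|/(3(3k + 1)) = 2/(3(3k + 1)).
Since 3k + 1 ≥ 3k for k ≥ 1, this is ≤ 2/(3·3k) = (2/9)/k.
So |(4k + 2)/(3k + 1) − (4/3)| < ε whenever k > (2/9)/ε.
Take K = (2/9)/ε. If k > K then |(4k + 2)/(3k + 1) − (4/3)| ≤ (2/9)/k < ε.

K = (2/9)/ε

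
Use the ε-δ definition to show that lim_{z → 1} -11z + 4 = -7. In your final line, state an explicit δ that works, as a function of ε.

δ = ε/11

Fix ε > 0. We need δ > 0 so that 0 < |z − 1| < δ implies |(-11z + 4) + 7| < ε.
Since (-11z + 4) + 7 = -11(z − 1), we have |(-11z + 4) + 7| = 11|z − 1|.
Thus it suffices that |z − 1| < ε/11.
Take δ = ε/11. If 0 < |z − 1| < δ then |(-11z + 4) + 7| = 11|z − 1| < 11·(ε/11) = ε.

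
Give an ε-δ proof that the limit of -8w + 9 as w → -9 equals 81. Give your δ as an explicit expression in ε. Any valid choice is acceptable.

Suppose ε > 0. We need δ > 0 so that 0 < |w + 9| < δ implies |(-8w + 9) − 81| < ε.
Since (-8w + 9) − 81 = -8(w + 9), we have |(-8w + 9) − 81| = 8|w + 9|.
So 8|w + 9| < ε exactly when |w + 9| < ε/8.
Take δ = ε/8. If 0 < |w + 9| < δ then |(-8w + 9) − 81| = 8|w + 9| < 8·(ε/8) = ε.

δ = ε/8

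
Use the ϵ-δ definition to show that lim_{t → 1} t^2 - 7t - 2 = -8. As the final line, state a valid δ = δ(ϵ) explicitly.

Let ϵ > 0. We want δ > 0 such that 0 < |t − 1| < δ implies |(t^2 - 7t - 2) + 8| < ϵ.
(t^2 - 7t - 2) + 8 = t^2 - 7t + 6 = (t − 1)(t - 6).
So |(t^2 - 7t - 2) + 8| = |t − 1|·|t - 6|.
Require δ ≤ 1. Then |t − 1| < 1 gives |t| < 2, and by the triangle inequality |t - 6| ≤ 2 + 6 = 8.
Hence |(t^2 - 7t - 2) + 8| ≤ 8|t − 1| < ϵ provided |t − 1| < ϵ/8.
Choosing δ = min(1, ϵ/8) ensures both conditions, hence |(t^2 - 7t - 2) + 8| < ϵ.

δ = min(1, ϵ/8)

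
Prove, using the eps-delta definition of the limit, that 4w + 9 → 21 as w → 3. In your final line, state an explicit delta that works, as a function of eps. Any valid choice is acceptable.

delta = eps/4

Let eps > 0 be given. We need delta > 0 so that 0 < |w − 3| < delta implies |(4w + 9) − 21| < eps.
Since (4w + 9) − 21 = 4(w − 3), we have |(4w + 9) − 21| = 4|w − 3|.
Thus it suffices that |w − 3| < eps/4.
Choosing delta = eps/4 gives |(4w + 9) − 21| = 4|w − 3| < eps whenever |w − 3| < delta.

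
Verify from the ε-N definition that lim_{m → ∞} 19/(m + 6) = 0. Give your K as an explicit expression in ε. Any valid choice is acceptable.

K = 19/ε

Let ε > 0 be given. For m ≥ 1, |19/(m + 6) − 0| = 19/(m + 6) ≤ 19/m.
We need 19/m < ε, i.e. m > 19/ε.
Take K = 19/ε. If m > K then |19/(m + 6)| ≤ 19/m < ε.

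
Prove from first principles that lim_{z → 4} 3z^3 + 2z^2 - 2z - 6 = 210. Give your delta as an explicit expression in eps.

Fix eps > 0. We want delta > 0 such that 0 < |z − 4| < delta implies |(3z^3 + 2z^2 - 2z - 6) − 210| < eps.
(3z^3 + 2z^2 - 2z - 6) − 210 = 3z^3 + 2z^2 - 2z - 216 = (z − 4)(3z^2 + 14z + 54).
So |(3z^3 + 2z^2 - 2z - 6) − 210| = |z − 4|·|3z^2 + 14z + 54|.
Assume first that |z − 4| < 2, so |z| < 6. Then |3z^2 + 14z + 54| ≤ 3·6^2 + 14·6 + 54 = 246.
Hence |(3z^3 + 2z^2 - 2z - 6) − 210| ≤ 246|z − 4| < eps provided |z − 4| < eps/246.
Choosing delta = min(2, eps/246) ensures both conditions, hence |(3z^3 + 2z^2 - 2z - 6) − 210| < eps.

delta = min(2, eps/246)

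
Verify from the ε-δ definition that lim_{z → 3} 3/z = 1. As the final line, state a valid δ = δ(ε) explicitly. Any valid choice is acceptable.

Let ε > 0. We seek δ > 0 such that 0 < |z − 3| < δ implies |3/z − 1| < ε.
|3/z − 1| = 3·|3 − z|/(3·|z|) = 3|z − 3|/(3|z|).
Require δ ≤ 3/2 so that |z| > 3 − 3/2 = 3/2, hence 3|z| > 9/2.
Then |3/z − 1| < 3|z − 3|/(9/2), which is < ε when |z − 3| < (3/2)ε.
Take δ = min(3/2, (3/2)ε). Then 0 < |z − 3| < δ gives both |z − 3| < 3/2 and |z − 3| < (3/2)ε, so |3/z − 1| < ε.

δ = min(3/2, (3/2)ε)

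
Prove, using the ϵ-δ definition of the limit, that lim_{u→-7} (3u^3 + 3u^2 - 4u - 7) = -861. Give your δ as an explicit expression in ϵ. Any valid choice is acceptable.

Let ϵ > 0 be given. We want δ > 0 such that 0 < |u + 7| < δ implies |(3u^3 + 3u^2 - 4u - 7) + 861| < ϵ.
(3u^3 + 3u^2 - 4u - 7) + 861 = 3u^3 + 3u^2 - 4u + 854 = (u + 7)(3u^2 - 18u + 122).
So |(3u^3 + 3u^2 - 4u - 7) + 861| = |u + 7|·|3u^2 - 18u + 122|.
Require δ ≤ 2. Then |u + 7| < 2 gives |u| < 9, and by the triangle inequality |3u^2 - 18u + 122| ≤ 3·9^2 + 18·9 + 122 = 527.
Hence |(3u^3 + 3u^2 - 4u - 7) + 861| ≤ 527|u + 7| < ϵ provided |u + 7| < ϵ/527.
Choosing δ = min(2, ϵ/527) ensures both conditions, hence |(3u^3 + 3u^2 - 4u - 7) + 861| < ϵ.

δ = min(2, ϵ/527)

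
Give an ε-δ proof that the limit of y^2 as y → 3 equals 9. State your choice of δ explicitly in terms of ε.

δ = min(1, ε/7)

Let ε > 0 be given. We seek δ > 0 with 0 < |y − 3| < δ ⇒ |y^2 − 9| < ε.
Factor: y^2 − 9 = (y − 3)(y + 3), so |y^2 − 9| = |y − 3|·|y + 3|.
Impose δ ≤ 1 so that |y| < 4; then |y + 3| ≤ 7.
Hence |y^2 − 9| ≤ 7|y − 3|, which is < ε once |y − 3| < ε/7.
Take δ = min(1, ε/7). If 0 < |y − 3| < δ then both bounds hold and |y^2 − 9| ≤ 7|y − 3| < 7·(ε/7) = ε.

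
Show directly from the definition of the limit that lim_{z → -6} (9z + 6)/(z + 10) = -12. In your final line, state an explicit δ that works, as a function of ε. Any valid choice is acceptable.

Let ε > 0 be given. We want δ > 0 with 0 < |z + 6| < δ ⇒ |(9z + 6)/(z + 10) + 12| < ε.
Combining over a common denominator, (9z + 6)/(z + 10) + 12 = [(9z + 6)·4 − (-48)·(z + 10)] / [4·(z + 10)] = 84(z + 6) / (4(z + 10)).
So |(9z + 6)/(z + 10) + 12| = 84|z + 6| / (4·|z + 10|).
Restrict δ ≤ 2. Then |z + 6| < 2 gives |z + 10| = |(z + 6) + 4| ≥ 4 − 2 = 2.
Hence |(9z + 6)/(z + 10) + 12| < 84|z + 6|/(4·2) = (21/2)|z + 6|, which is < ε once |z + 6| < (2/21)ε.
Take δ = min(2, (2/21)ε). Then 0 < |z + 6| < δ forces both bounds, so |(9z + 6)/(z + 10) + 12| < ε.

δ = min(2, (2/21)ε)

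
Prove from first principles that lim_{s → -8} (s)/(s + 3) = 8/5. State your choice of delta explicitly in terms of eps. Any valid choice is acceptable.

Let eps > 0. We want delta > 0 with 0 < |s + 8| < delta ⇒ |(s)/(s + 3) − (8/5)| < eps.
Combining over a common denominator, (s)/(s + 3) − (8/5) = [(s)·(-5) − (-8)·(s + 3)] / [(-5)·(s + 3)] = 3(s + 8) / ((-5)(s + 3)).
So |(s)/(s + 3) − (8/5)| = 3|s + 8| / (5·|s + 3|).
Restrict delta ≤ 5/2. Then |s + 8| < 5/2 gives |s + 3| = |(s + 8) + (-5)| ≥ 5 − 5/2 = 5/2.
Hence |(s)/(s + 3) − (8/5)| < 3|s + 8|/(5·(5/2)) = (6/25)|s + 8|, which is < eps once |s + 8| < (25/6)eps.
Take delta = min(5/2, (25/6)eps). Then 0 < |s + 8| < delta forces both bounds, so |(s)/(s + 3) − (8/5)| < eps.

delta = min(5/2, (25/6)eps)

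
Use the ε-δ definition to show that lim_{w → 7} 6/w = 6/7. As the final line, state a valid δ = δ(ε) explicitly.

δ = min(7/2, (49/12)ε)

Let ε > 0. We seek δ > 0 such that 0 < |w − 7| < δ implies |6/w − (6/7)| < ε.
|6/w − (6/7)| = 6·|7 − w|/(7·|w|) = 6|w − 7|/(7|w|).
Require δ ≤ 7/2 so that |w| > 7 − 7/2 = 7/2, hence 7|w| > 49/2.
Then |6/w − (6/7)| < 6|w − 7|/(49/2), which is < ε when |w − 7| < (49/12)ε.
Take δ = min(7/2, (49/12)ε). Then 0 < |w − 7| < δ gives both |w − 7| < 7/2 and |w − 7| < (49/12)ε, so |6/w − (6/7)| < ε.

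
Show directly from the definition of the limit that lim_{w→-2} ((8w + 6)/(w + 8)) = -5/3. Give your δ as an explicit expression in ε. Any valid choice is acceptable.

Suppose ε > 0. We want δ > 0 with 0 < |w + 2| < δ ⇒ |(8w + 6)/(w + 8) + 5/3| < ε.
Combining over a common denominator, (8w + 6)/(w + 8) + 5/3 = [(8w + 6)·6 − (-10)·(w + 8)] / [6·(w + 8)] = 58(w + 2) / (6(w + 8)).
So |(8w + 6)/(w + 8) + 5/3| = 58|w + 2| / (6·|w + 8|).
Restrict δ ≤ 3. Then |w + 2| < 3 gives |w + 8| = |(w + 2) + 6| ≥ 6 − 3 = 3.
Hence |(8w + 6)/(w + 8) + 5/3| < 58|w + 2|/(6·3) = (29/9)|w + 2|, which is < ε once |w + 2| < (9/29)ε.
Take δ = min(3, (9/29)ε). Then 0 < |w + 2| < δ forces both bounds, so |(8w + 6)/(w + 8) + 5/3| < ε.

δ = min(3, (9/29)ε)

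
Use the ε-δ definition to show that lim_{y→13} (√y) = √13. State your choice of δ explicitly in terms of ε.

Let ε > 0. We want δ > 0 such that 0 < |y − 13| < δ implies |√y − √13| < ε.
Rationalise: √y − √13 = (y − 13)/(√y + √13), so |√y − √13| = |y − 13|/(√y + √13).
Restrict δ ≤ 13 so that |y − 13| < 13 forces y > 0, and then √y + √13 > √13.
Hence |√y − √13| < |y − 13|/√13, which is < ε once |y − 13| < √13·ε.
Take δ = min(13, √13·ε). If 0 < |y − 13| < δ then y > 0 and |√y − √13| < |y − 13|/√13 < ε.

δ = min(13, √13·ε)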